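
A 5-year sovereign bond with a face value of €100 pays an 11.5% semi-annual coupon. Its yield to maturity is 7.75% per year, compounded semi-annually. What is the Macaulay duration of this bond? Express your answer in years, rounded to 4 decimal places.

4.0206 years

Periodic yield y = 0.03875. Discount each cash flow and weight by its period:
  t   CF        PV=CF/(1+0.03875)^t    t·PV
  1         5.75         5.5355         5.5355
  2         5.75         5.3290        10.6580
  3         5.75         5.1302        15.3906
  4         5.75         4.9388        19.7553
  5         5.75         4.7546        23.7729
  6         5.75         4.5772        27.4633
  7         5.75         4.4065        30.8453
  8         5.75         4.2421        33.9367
  9         5.75         4.0838        36.7545
  10      105.75        72.3053       723.0528
  Σ                    115.3030       927.1650
Price P = Σ PV = 115.3030.
Macaulay duration = Σ(t·PV) / P = 927.1650 / 115.3030 = 8.04112 half-year periods.
In years: 8.04112 / 2 = 4.02056 years.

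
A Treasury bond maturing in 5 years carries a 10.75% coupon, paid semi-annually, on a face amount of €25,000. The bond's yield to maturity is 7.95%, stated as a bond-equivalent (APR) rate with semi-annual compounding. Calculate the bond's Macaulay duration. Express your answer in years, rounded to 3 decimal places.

Periodic yield y = 0.03975. Discount each cash flow and weight by its period:
  t   CF        PV=CF/(1+0.03975)^t    t·PV
  1     1,343.75     1,292.3780     1,292.3780
  2     1,343.75     1,242.9699     2,485.9398
  3     1,343.75     1,195.4508     3,586.3523
  4     1,343.75     1,149.7483     4,598.9930
  5     1,343.75     1,105.7930     5,528.9649
  6     1,343.75     1,063.5181     6,381.1089
  7     1,343.75     1,022.8595     7,160.0163
  8     1,343.75       983.7552     7,870.0417
  9     1,343.75       946.1459     8,515.3132
  10   26,343.75    17,839.7312   178,397.3118
  Σ                 27,842.3498   225,816.4200
Price P = Σ PV = 27,842.3498.
Macaulay duration = Σ(t·PV) / P = 225,816.4200 / 27,842.3498 = 8.11054 half-year periods.
In years: 8.11054 / 2 = 4.05527 years.

4.055 years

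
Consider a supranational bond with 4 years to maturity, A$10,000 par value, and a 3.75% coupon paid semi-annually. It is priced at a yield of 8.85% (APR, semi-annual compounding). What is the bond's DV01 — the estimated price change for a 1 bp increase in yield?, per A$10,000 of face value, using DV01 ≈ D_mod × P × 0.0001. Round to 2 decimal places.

A$2.96

Periodic yield y = 0.04425.
  t   CF        PV=CF/(1+0.04425)^t    t·PV
  1       187.50       179.5547       179.5547
  2       187.50       171.9461       343.8922
  3       187.50       164.6599       493.9797
  4       187.50       157.6824       630.7298
  5       187.50       151.0007       755.0033
  6       187.50       144.6020       867.6121
  7       187.50       138.4745       969.3217
  8    10,187.50     7,204.9629    57,639.7034
  Σ                  8,312.8833    61,879.7968
P = 8,312.8833; D_Mac = 7.44384 half-year periods = 3.72192 yrs; D_mod = 3.56421 yrs.
DV01 ≈ 3.56421 × 8,312.8833 × 0.0001 = 2.962882.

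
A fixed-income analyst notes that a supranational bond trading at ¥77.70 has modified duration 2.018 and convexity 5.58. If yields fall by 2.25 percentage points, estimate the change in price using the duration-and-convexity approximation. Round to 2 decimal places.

+¥3.64

Duration effect: -D_mod·Δy = -2.018 × (-0.0225) = +0.045405
Convexity effect: ½·C·(Δy)² = 0.5 × 5.58 × (-0.0225)² = +0.0014124375
ΔP/P ≈ +0.045405 + 0.0014124375 = +0.0468174375
ΔP ≈ 77.70 × (+0.0468174375) = +3.63771489375.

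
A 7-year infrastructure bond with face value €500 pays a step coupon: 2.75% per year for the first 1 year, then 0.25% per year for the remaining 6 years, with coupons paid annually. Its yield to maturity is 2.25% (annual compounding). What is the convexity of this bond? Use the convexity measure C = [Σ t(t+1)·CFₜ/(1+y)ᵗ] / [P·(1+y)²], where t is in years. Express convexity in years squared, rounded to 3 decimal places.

51.593

With y = 0.0225:
  t   CF        PV=CF/(1+0.0225)^t    t·PV        t(t+1)·PV
  1        13.75        13.4474        13.4474          26.8949
  2         1.25         1.1956         2.3912           7.1736
  3         1.25         1.1693         3.5079          14.0314
  4         1.25         1.1436         4.5742          22.8711
  5         1.25         1.1184         5.5920          33.5517
  6         1.25         1.0938         6.5627          45.9388
  7       501.25       428.9544     3,002.6811      24,021.4487
  Σ                    448.1225     3,038.7564      24,171.9101
P = 448.1225.
Convexity = Σ t(t+1)·PV / [P·(1+y)²] = 24,171.9101 / (448.1225 × 1.045506) = 51.59262.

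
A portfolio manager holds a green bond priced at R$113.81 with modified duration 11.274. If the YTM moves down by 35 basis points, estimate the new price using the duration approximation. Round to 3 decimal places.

Duration approximation: ΔP/P ≈ -D_mod · Δy = -11.274 × (-0.0035) = +0.039459.
New price ≈ 113.81 × (1 + 0.039459) = 118.30082879.

R$118.301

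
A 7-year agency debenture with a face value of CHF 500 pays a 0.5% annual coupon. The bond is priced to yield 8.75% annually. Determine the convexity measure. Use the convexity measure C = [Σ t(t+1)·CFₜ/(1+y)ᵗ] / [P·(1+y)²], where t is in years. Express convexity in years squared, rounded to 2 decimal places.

46.06

With y = 0.0875:
  t   CF        PV=CF/(1+0.0875)^t    t·PV        t(t+1)·PV
  1         2.50         2.2989         2.2989           4.5977
  2         2.50         2.1139         4.2278          12.6833
  3         2.50         1.9438         5.8314          23.3256
  4         2.50         1.7874         7.1496          35.7481
  5         2.50         1.6436         8.2180          49.3077
  6         2.50         1.5113         9.0681          63.4766
  7       502.50       279.3388     1,955.3713      15,642.9708
  Σ                    290.6376     1,992.1650      15,832.1098
P = 290.6376.
Convexity = Σ t(t+1)·PV / [P·(1+y)²] = 15,832.1098 / (290.6376 × 1.182656) = 46.06047.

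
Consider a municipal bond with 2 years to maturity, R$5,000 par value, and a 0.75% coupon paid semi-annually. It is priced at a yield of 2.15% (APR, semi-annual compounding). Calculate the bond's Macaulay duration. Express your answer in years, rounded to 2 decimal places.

1.99 years

Periodic yield y = 0.01075. Discount each cash flow and weight by its period:
  t   CF        PV=CF/(1+0.01075)^t    t·PV
  1        18.75        18.5506        18.5506
  2        18.75        18.3533        36.7066
  3        18.75        18.1581        54.4743
  4     5,018.75     4,808.6212    19,234.4846
  Σ                  4,863.6831    19,344.2160
Price P = Σ PV = 4,863.6831.
Macaulay duration = Σ(t·PV) / P = 19,344.2160 / 4,863.6831 = 3.97728 half-year periods.
In years: 3.97728 / 2 = 1.98864 years.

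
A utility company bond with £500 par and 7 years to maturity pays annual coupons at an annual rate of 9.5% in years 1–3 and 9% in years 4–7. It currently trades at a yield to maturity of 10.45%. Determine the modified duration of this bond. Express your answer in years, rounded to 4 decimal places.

4.8703 years

Periodic yield y = 0.1045. First find Macaulay duration:
  t   CF        PV=CF/(1+0.1045)^t    t·PV
  1        47.50        43.0059        43.0059
  2        47.50        38.9370        77.8739
  3        47.50        35.2530       105.7591
  4        45.00        30.2378       120.9510
  5        45.00        27.3769       136.8844
  6        45.00        24.7867       148.7200
  7       545.00       271.7919     1,902.5431
  Σ                    471.3891     2,535.7375
P = 471.3891; Macaulay duration = 2,535.7375 / 471.3891 = 5.37929 years.
Modified duration = D_Mac / (1 + y) = 5.37929 / 1.1045 = 4.87034 years.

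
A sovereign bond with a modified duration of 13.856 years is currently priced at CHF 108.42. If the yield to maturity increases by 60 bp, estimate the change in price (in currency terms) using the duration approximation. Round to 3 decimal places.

-CHF 9.014

Duration approximation: ΔP/P ≈ -D_mod · Δy = -13.856 × (+0.006) = -0.083136.
ΔP ≈ 108.42 × (-0.083136) = -9.01360512.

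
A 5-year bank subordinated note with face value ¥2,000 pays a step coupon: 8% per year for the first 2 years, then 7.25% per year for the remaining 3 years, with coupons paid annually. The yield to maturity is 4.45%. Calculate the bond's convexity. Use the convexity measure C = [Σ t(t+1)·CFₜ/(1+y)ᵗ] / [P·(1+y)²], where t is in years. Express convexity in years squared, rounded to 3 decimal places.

With y = 0.0445:
  t   CF        PV=CF/(1+0.0445)^t    t·PV        t(t+1)·PV
  1       160.00       153.1833       153.1833         306.3667
  2       160.00       146.6571       293.3142         879.9426
  3       145.00       127.2456       381.7367       1,526.9468
  4       145.00       121.8244       487.2975       2,436.4877
  5     2,145.00     1,725.3813     8,626.9063      51,761.4376
  Σ                  2,274.2916     9,942.4381      56,911.1814
P = 2,274.2916.
Convexity = Σ t(t+1)·PV / [P·(1+y)²] = 56,911.1814 / (2,274.2916 × 1.090980) = 22.93689.

22.937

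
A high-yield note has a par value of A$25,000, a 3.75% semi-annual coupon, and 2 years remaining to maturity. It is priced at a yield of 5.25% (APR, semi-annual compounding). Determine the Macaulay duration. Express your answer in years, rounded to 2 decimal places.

Periodic yield y = 0.02625. Discount each cash flow and weight by its period:
  t   CF        PV=CF/(1+0.02625)^t    t·PV
  1       468.75       456.7600       456.7600
  2       468.75       445.0768       890.1536
  3       468.75       433.6924     1,301.0771
  4    25,468.75    22,961.2195    91,844.8779
  Σ                 24,296.7487    94,492.8686
Price P = Σ PV = 24,296.7487.
Macaulay duration = Σ(t·PV) / P = 94,492.8686 / 24,296.7487 = 3.88912 half-year periods.
In years: 3.88912 / 2 = 1.94456 years.

1.94 years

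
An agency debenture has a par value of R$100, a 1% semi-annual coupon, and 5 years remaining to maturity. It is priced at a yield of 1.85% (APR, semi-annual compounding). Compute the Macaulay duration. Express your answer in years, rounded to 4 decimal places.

4.8866 years

Periodic yield y = 0.00925. Discount each cash flow and weight by its period:
  t   CF        PV=CF/(1+0.00925)^t    t·PV
  1         0.50         0.4954         0.4954
  2         0.50         0.4909         0.9818
  3         0.50         0.4864         1.4591
  4         0.50         0.4819         1.9277
  5         0.50         0.4775         2.3875
  6         0.50         0.4731         2.8388
  7         0.50         0.4688         3.2815
  8         0.50         0.4645         3.7160
  9         0.50         0.4602         4.1421
  10      100.50        91.6597       916.5971
  Σ                     95.9585       937.8270
Price P = Σ PV = 95.9585.
Macaulay duration = Σ(t·PV) / P = 937.8270 / 95.9585 = 9.77326 half-year periods.
In years: 9.77326 / 2 = 4.88663 years.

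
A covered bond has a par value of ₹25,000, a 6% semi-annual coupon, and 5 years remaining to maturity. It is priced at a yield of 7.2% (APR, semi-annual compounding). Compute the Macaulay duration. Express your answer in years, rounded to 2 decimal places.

Periodic yield y = 0.036. Discount each cash flow and weight by its period:
  t   CF        PV=CF/(1+0.036)^t    t·PV
  1       750.00       723.9382       723.9382
  2       750.00       698.7821     1,397.5641
  3       750.00       674.5001     2,023.5002
  4       750.00       651.0618     2,604.2474
  5       750.00       628.4381     3,142.1904
  6       750.00       606.6005     3,639.6027
  7       750.00       585.5217     4,098.6517
  8       750.00       565.1754     4,521.4029
  9       750.00       545.5361     4,909.8246
  10   25,750.00    18,079.2196   180,792.1957
  Σ                 23,758.7734   207,853.1179
Price P = Σ PV = 23,758.7734.
Macaulay duration = Σ(t·PV) / P = 207,853.1179 / 23,758.7734 = 8.74848 half-year periods.
In years: 8.74848 / 2 = 4.37424 years.

4.37 years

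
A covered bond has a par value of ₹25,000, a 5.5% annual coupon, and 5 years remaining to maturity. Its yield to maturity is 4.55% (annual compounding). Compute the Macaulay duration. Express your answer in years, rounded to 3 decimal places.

Periodic yield y = 0.0455. Discount each cash flow and weight by its year:
  t   CF        PV=CF/(1+0.0455)^t    t·PV
  1     1,375.00     1,315.1602     1,315.1602
  2     1,375.00     1,257.9246     2,515.8493
  3     1,375.00     1,203.1800     3,609.5399
  4     1,375.00     1,150.8177     4,603.2710
  5    26,375.00    21,114.0858   105,570.4291
  Σ                 26,041.1684   117,614.2494
Price P = Σ PV = 26,041.1684.
Macaulay duration = Σ(t·PV) / P = 117,614.2494 / 26,041.1684 = 4.51647 years.

4.516 years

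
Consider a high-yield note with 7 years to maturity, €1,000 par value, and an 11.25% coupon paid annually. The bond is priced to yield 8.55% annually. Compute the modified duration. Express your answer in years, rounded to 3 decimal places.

4.901 years

Periodic yield y = 0.0855. First find Macaulay duration:
  t   CF        PV=CF/(1+0.0855)^t    t·PV
  1       112.50       103.6389       103.6389
  2       112.50        95.4757       190.9514
  3       112.50        87.9555       263.8665
  4       112.50        81.0276       324.1106
  5       112.50        74.6455       373.2273
  6       112.50        68.7660       412.5958
  7     1,112.50       626.4569     4,385.1986
  Σ                  1,137.9661     6,053.5891
P = 1,137.9661; Macaulay duration = 6,053.5891 / 1,137.9661 = 5.31966 years.
Modified duration = D_Mac / (1 + y) = 5.31966 / 1.0855 = 4.90065 years.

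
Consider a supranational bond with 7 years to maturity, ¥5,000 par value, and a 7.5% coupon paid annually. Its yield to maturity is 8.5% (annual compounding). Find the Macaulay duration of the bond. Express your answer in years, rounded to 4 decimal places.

Periodic yield y = 0.085. Discount each cash flow and weight by its year:
  t   CF        PV=CF/(1+0.085)^t    t·PV
  1       375.00       345.6221       345.6221
  2       375.00       318.5457       637.0915
  3       375.00       293.5905       880.7716
  4       375.00       270.5904     1,082.3614
  5       375.00       249.3920     1,246.9602
  6       375.00       229.8544     1,379.1265
  7     5,375.00     3,036.4791    21,255.3539
  Σ                  4,744.0743    26,827.2872
Price P = Σ PV = 4,744.0743.
Macaulay duration = Σ(t·PV) / P = 26,827.2872 / 4,744.0743 = 5.65490 years.

5.6549 years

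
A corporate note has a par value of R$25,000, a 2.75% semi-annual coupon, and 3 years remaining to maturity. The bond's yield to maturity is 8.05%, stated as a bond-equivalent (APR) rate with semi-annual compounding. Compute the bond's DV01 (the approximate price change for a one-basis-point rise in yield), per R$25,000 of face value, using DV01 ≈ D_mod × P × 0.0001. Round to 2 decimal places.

R$5.98

Periodic yield y = 0.04025.
  t   CF        PV=CF/(1+0.04025)^t    t·PV
  1       343.75       330.4494       330.4494
  2       343.75       317.6635       635.3269
  3       343.75       305.3722       916.1167
  4       343.75       293.5566     1,174.2263
  5       343.75       282.1981     1,410.9905
  6    25,343.75    20,000.6693   120,004.0158
  Σ                 21,529.9091   124,471.1256
P = 21,529.9091; D_Mac = 5.78131 half-year periods = 2.89066 yrs; D_mod = 2.77881 yrs.
DV01 ≈ 2.77881 × 21,529.9091 × 0.0001 = 5.982751.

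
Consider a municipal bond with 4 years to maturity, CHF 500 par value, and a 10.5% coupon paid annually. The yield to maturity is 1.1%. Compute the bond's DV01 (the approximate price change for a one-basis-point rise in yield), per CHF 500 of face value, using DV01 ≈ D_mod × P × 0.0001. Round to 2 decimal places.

CHF 0.24

Periodic yield y = 0.011.
  t   CF        PV=CF/(1+0.011)^t    t·PV
  1        52.50        51.9288        51.9288
  2        52.50        51.3638       102.7276
  3        52.50        50.8049       152.4148
  4       552.50       528.8441     2,115.3764
  Σ                    682.9416     2,422.4475
P = 682.9416; D_Mac = 3.54708 yrs; D_mod = 3.50849 yrs.
DV01 ≈ 3.50849 × 682.9416 × 0.0001 = 0.239609.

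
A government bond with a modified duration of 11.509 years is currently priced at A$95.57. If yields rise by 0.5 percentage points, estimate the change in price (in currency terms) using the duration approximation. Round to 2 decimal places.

-A$5.50

Duration approximation: ΔP/P ≈ -D_mod · Δy = -11.509 × (+0.005) = -0.057545.
ΔP ≈ 95.57 × (-0.057545) = -5.49957565.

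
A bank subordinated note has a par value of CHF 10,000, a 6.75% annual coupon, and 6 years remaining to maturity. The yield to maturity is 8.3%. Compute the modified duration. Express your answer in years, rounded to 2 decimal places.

4.70 years

Periodic yield y = 0.083. First find Macaulay duration:
  t   CF        PV=CF/(1+0.083)^t    t·PV
  1       675.00       623.2687       623.2687
  2       675.00       575.5020     1,151.0041
  3       675.00       531.3961     1,594.1884
  4       675.00       490.6705     1,962.6820
  5       675.00       453.0660     2,265.3301
  6    10,675.00     6,616.0251    39,696.1506
  Σ                  9,289.9285    47,292.6239
P = 9,289.9285; Macaulay duration = 47,292.6239 / 9,289.9285 = 5.09074 years.
Modified duration = D_Mac / (1 + y) = 5.09074 / 1.083 = 4.70059 years.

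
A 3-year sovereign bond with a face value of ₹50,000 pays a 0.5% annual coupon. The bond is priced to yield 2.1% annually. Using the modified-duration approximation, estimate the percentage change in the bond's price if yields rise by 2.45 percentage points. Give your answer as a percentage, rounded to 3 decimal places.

Periodic yield y = 0.021. Modified duration first:
  t   CF        PV=CF/(1+0.021)^t    t·PV
  1       250.00       244.8580       244.8580
  2       250.00       239.8217       479.6435
  3    50,250.00    47,212.7002   141,638.1007
  Σ                 47,697.3800   142,362.6022
P = 47,697.3800; D_Mac = 2.98470 yrs; D_mod = 2.98470/(1+0.021) = 2.92332 yrs.
ΔP/P ≈ -D_mod · Δy = -2.92332 × (+0.0245) = -0.071621 = -7.1621%.

-7.162%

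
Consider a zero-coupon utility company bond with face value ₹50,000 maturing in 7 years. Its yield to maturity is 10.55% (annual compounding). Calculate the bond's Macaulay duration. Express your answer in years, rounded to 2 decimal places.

7.00 years

A zero-coupon bond has a single cash flow at maturity, so its Macaulay duration equals its maturity: 7 years.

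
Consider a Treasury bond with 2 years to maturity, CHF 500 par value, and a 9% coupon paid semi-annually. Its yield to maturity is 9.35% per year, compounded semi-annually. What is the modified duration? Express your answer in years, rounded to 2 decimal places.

Periodic yield y = 0.04675. First find Macaulay duration:
  t   CF        PV=CF/(1+0.04675)^t    t·PV
  1        22.50        21.4951        21.4951
  2        22.50        20.5351        41.0702
  3        22.50        19.6179        58.8538
  4       522.50       435.2256     1,740.9023
  Σ                    496.8737     1,862.3215
P = 496.8737; Macaulay duration = 1,862.3215 / 496.8737 = 3.74808 half-year periods = 1.87404 years.
Modified duration = D_Mac / (1 + y) = 1.87404 / 1.04675 = 1.79034 years.

1.79 years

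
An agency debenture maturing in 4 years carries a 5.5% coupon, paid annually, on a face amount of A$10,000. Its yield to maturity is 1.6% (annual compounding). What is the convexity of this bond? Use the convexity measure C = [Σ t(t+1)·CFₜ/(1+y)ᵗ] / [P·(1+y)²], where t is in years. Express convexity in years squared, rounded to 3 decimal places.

17.572

With y = 0.016:
  t   CF        PV=CF/(1+0.016)^t    t·PV        t(t+1)·PV
  1       550.00       541.3386       541.3386       1,082.6772
  2       550.00       532.8136     1,065.6271       3,196.8814
  3       550.00       524.4228     1,573.2684       6,293.0736
  4    10,550.00     9,900.9673    39,603.8694     198,019.3468
  Σ                 11,499.5423    42,784.1035     208,591.9789
P = 11,499.5423.
Convexity = Σ t(t+1)·PV / [P·(1+y)²] = 208,591.9789 / (11,499.5423 × 1.032256) = 17.57234.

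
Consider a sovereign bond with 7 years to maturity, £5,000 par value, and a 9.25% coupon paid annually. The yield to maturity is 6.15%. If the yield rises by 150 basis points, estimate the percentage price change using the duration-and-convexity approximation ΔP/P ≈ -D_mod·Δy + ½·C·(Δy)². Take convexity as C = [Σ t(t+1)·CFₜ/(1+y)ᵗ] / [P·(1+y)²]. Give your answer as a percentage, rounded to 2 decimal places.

With y = 0.0615:
  t   CF        PV=CF/(1+0.0615)^t    t·PV        t(t+1)·PV
  1       462.50       435.7042       435.7042         871.4084
  2       462.50       410.4608       820.9217       2,462.7651
  3       462.50       386.6800     1,160.0401       4,640.1603
  4       462.50       364.2770     1,457.1080       7,285.5399
  5       462.50       343.1719     1,715.8596      10,295.1576
  6       462.50       323.2896     1,939.7377      13,578.1636
  7     5,462.50     3,597.0913    25,179.6391     201,437.1125
  Σ                  5,860.6749    32,709.0103     240,570.3074
P = 5,860.6749; D_Mac = 5.58110 yrs; D_mod = 5.25775 yrs; C = 36.42960.
Duration effect: -5.25775 × (+0.015) = -0.078866
Convexity effect: 0.5 × 36.42960 × (0.015)² = +0.0040983
ΔP/P ≈ -0.078866 + 0.0040983 = -0.074768 = -7.4768%.

-7.48%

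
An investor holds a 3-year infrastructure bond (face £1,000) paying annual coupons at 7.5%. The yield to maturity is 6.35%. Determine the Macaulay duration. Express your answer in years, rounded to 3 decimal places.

2.799 years

Periodic yield y = 0.0635. Discount each cash flow and weight by its year:
  t   CF        PV=CF/(1+0.0635)^t    t·PV
  1        75.00        70.5219        70.5219
  2        75.00        66.3111       132.6222
  3     1,075.00       893.7087     2,681.1261
  Σ                  1,030.5417     2,884.2701
Price P = Σ PV = 1,030.5417.
Macaulay duration = Σ(t·PV) / P = 2,884.2701 / 1,030.5417 = 2.79879 years.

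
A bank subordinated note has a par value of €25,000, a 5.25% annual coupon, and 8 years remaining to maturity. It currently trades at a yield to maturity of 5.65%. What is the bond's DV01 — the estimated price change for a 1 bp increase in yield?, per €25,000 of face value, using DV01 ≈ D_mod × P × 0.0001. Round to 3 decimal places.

€15.491

Periodic yield y = 0.0565.
  t   CF        PV=CF/(1+0.0565)^t    t·PV
  1     1,312.50     1,242.3095     1,242.3095
  2     1,312.50     1,175.8727     2,351.7454
  3     1,312.50     1,112.9888     3,338.9665
  4     1,312.50     1,053.4679     4,213.8716
  5     1,312.50       997.1301     4,985.6503
  6     1,312.50       943.8051     5,662.8304
  7     1,312.50       893.3318     6,253.3227
  8    26,312.50    16,951.4207   135,611.3655
  Σ                 24,370.3266   163,660.0619
P = 24,370.3266; D_Mac = 6.71555 yrs; D_mod = 6.35641 yrs.
DV01 ≈ 6.35641 × 24,370.3266 × 0.0001 = 15.490777.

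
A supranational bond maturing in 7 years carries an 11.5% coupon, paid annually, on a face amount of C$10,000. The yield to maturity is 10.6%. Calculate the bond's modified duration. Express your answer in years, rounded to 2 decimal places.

4.71 years

Periodic yield y = 0.106. First find Macaulay duration:
  t   CF        PV=CF/(1+0.106)^t    t·PV
  1     1,150.00     1,039.7830     1,039.7830
  2     1,150.00       940.1293     1,880.2586
  3     1,150.00       850.0265     2,550.0795
  4     1,150.00       768.5592     3,074.2368
  5     1,150.00       694.8998     3,474.4992
  6     1,150.00       628.3000     3,769.8002
  7    11,150.00     5,507.9372    38,555.5603
  Σ                 10,429.6350    54,344.2175
P = 10,429.6350; Macaulay duration = 54,344.2175 / 10,429.6350 = 5.21056 years.
Modified duration = D_Mac / (1 + y) = 5.21056 / 1.106 = 4.71117 years.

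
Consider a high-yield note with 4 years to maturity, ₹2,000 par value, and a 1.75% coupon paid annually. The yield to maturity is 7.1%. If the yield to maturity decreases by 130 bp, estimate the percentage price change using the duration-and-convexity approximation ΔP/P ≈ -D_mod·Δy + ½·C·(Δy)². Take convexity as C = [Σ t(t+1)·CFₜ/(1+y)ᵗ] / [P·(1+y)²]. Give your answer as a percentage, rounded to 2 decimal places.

+4.86%

With y = 0.071:
  t   CF        PV=CF/(1+0.071)^t    t·PV        t(t+1)·PV
  1        35.00        32.6797        32.6797          65.3595
  2        35.00        30.5133        61.0266         183.0798
  3        35.00        28.4905        85.4714         341.8857
  4     2,035.00     1,546.7016     6,186.8063      30,934.0317
  Σ                  1,638.3851     6,365.9841      31,524.3566
P = 1,638.3851; D_Mac = 3.88552 yrs; D_mod = 3.62794 yrs; C = 16.77457.
Duration effect: -3.62794 × (-0.013) = +0.047163
Convexity effect: 0.5 × 16.77457 × (-0.013)² = +0.0014175
ΔP/P ≈ +0.047163 + 0.0014175 = +0.048581 = +4.8581%.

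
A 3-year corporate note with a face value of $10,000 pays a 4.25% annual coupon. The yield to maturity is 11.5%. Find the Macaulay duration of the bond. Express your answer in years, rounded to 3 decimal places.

Periodic yield y = 0.115. Discount each cash flow and weight by its year:
  t   CF        PV=CF/(1+0.115)^t    t·PV
  1       425.00       381.1659       381.1659
  2       425.00       341.8528       683.7057
  3    10,425.00     7,520.5822    22,561.7465
  Σ                  8,243.6009    23,626.6182
Price P = Σ PV = 8,243.6009.
Macaulay duration = Σ(t·PV) / P = 23,626.6182 / 8,243.6009 = 2.86606 years.

2.866 years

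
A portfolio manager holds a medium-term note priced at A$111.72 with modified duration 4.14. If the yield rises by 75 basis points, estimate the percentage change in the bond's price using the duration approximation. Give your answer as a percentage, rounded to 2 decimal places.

-3.11%

Duration approximation: ΔP/P ≈ -D_mod · Δy = -4.14 × (+0.0075) = -0.031050.
As a percentage: -3.1050%.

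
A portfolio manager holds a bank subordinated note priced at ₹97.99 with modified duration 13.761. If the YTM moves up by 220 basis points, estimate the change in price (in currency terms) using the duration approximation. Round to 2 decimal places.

Duration approximation: ΔP/P ≈ -D_mod · Δy = -13.761 × (+0.022) = -0.302742.
ΔP ≈ 97.99 × (-0.302742) = -29.66568858.

-₹29.67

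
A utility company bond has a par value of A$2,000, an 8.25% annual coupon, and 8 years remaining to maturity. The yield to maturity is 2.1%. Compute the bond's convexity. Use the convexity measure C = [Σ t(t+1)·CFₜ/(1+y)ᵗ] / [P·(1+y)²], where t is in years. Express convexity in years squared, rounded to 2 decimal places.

With y = 0.021:
  t   CF        PV=CF/(1+0.021)^t    t·PV        t(t+1)·PV
  1       165.00       161.6063       161.6063         323.2125
  2       165.00       158.2823       316.5647         949.6940
  3       165.00       155.0268       465.0803       1,860.3213
  4       165.00       151.8382       607.3527       3,036.7635
  5       165.00       148.7152       743.5758       4,461.4547
  6       165.00       145.6564       873.9382       6,117.5677
  7       165.00       142.6605       998.6235       7,988.9881
  8     2,165.00     1,833.3778    14,667.0223     132,003.2003
  Σ                  2,897.1634    18,833.7638     156,741.2022
P = 2,897.1634.
Convexity = Σ t(t+1)·PV / [P·(1+y)²] = 156,741.2022 / (2,897.1634 × 1.042441) = 51.89897.

51.90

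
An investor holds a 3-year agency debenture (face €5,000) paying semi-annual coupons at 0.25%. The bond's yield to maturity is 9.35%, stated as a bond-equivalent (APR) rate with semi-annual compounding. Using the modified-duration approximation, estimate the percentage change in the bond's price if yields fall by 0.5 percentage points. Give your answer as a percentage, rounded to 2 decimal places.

+1.43%

Periodic yield y = 0.04675. Modified duration first:
  t   CF        PV=CF/(1+0.04675)^t    t·PV
  1         6.25         5.9709         5.9709
  2         6.25         5.7042        11.4084
  3         6.25         5.4494        16.3483
  4         6.25         5.2060        20.8242
  5         6.25         4.9735        24.8677
  6     5,006.25     3,805.8767    22,835.2603
  Σ                  3,833.1808    22,914.6797
P = 3,833.1808; D_Mac = 5.97798 half-year periods = 2.98899 yrs; D_mod = 2.98899/(1+0.04675) = 2.85550 yrs.
ΔP/P ≈ -D_mod · Δy = -2.85550 × (-0.005) = +0.014277 = +1.4277%.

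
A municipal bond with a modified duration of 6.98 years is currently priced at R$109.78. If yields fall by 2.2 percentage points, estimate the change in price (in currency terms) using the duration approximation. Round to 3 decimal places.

+R$16.858

Duration approximation: ΔP/P ≈ -D_mod · Δy = -6.98 × (-0.022) = +0.153560.
ΔP ≈ 109.78 × (+0.153560) = +16.8578168.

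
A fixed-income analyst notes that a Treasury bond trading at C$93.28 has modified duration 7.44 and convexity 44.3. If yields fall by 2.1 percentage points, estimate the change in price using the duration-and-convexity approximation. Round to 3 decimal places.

Duration effect: -D_mod·Δy = -7.44 × (-0.021) = +0.156240
Convexity effect: ½·C·(Δy)² = 0.5 × 44.3 × (-0.021)² = +0.00976815
ΔP/P ≈ +0.156240 + 0.00976815 = +0.16600815
ΔP ≈ 93.28 × (+0.16600815) = +15.485240232.

+C$15.485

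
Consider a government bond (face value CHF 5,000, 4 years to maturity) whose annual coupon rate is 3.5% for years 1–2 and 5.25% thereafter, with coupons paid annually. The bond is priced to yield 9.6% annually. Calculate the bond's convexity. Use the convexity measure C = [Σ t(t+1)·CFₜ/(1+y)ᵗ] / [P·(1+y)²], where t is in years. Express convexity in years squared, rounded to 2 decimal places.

15.34

With y = 0.096:
  t   CF        PV=CF/(1+0.096)^t    t·PV        t(t+1)·PV
  1       175.00       159.6715       159.6715         319.3431
  2       175.00       145.6857       291.3714         874.1142
  3       262.50       199.3874       598.1621       2,392.6484
  4     5,262.50     3,647.1187    14,588.4746      72,942.3730
  Σ                  4,151.8633    15,637.6797      76,528.4787
P = 4,151.8633.
Convexity = Σ t(t+1)·PV / [P·(1+y)²] = 76,528.4787 / (4,151.8633 × 1.201216) = 15.34472.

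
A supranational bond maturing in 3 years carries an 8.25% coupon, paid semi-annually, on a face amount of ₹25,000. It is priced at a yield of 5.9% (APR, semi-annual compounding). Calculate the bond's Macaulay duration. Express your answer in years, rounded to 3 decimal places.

2.728 years

Periodic yield y = 0.0295. Discount each cash flow and weight by its period:
  t   CF        PV=CF/(1+0.0295)^t    t·PV
  1     1,031.25     1,001.6999     1,001.6999
  2     1,031.25       972.9965     1,945.9929
  3     1,031.25       945.1156     2,835.3467
  4     1,031.25       918.0336     3,672.1342
  5     1,031.25       891.7276     4,458.6380
  6    26,031.25    21,864.3674   131,186.2047
  Σ                 26,593.9405   145,100.0163
Price P = Σ PV = 26,593.9405.
Macaulay duration = Σ(t·PV) / P = 145,100.0163 / 26,593.9405 = 5.45613 half-year periods.
In years: 5.45613 / 2 = 2.72807 years.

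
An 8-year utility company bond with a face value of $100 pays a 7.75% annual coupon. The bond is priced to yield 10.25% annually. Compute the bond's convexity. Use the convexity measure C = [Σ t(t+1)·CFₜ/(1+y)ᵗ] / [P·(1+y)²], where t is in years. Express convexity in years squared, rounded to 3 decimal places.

With y = 0.1025:
  t   CF        PV=CF/(1+0.1025)^t    t·PV        t(t+1)·PV
  1         7.75         7.0295         7.0295          14.0590
  2         7.75         6.3759        12.7519          38.2557
  3         7.75         5.7832        17.3495          69.3980
  4         7.75         5.2455        20.9820         104.9101
  5         7.75         4.7578        23.7891         142.7348
  6         7.75         4.3155        25.8929         181.2506
  7         7.75         3.9143        27.3999         219.1995
  8       107.75        49.3615       394.8921       3,554.0292
  Σ                     86.7832       530.0870       4,323.8368
P = 86.7832.
Convexity = Σ t(t+1)·PV / [P·(1+y)²] = 4,323.8368 / (86.7832 × 1.215506) = 40.98986.

40.990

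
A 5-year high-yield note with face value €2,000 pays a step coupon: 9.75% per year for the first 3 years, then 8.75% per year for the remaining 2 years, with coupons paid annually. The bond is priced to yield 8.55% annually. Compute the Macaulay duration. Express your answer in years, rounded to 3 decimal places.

Periodic yield y = 0.0855. Discount each cash flow and weight by its year:
  t   CF        PV=CF/(1+0.0855)^t    t·PV
  1       195.00       179.6407       179.6407
  2       195.00       165.4912       330.9824
  3       195.00       152.4562       457.3686
  4       175.00       126.0430       504.1720
  5     2,175.00     1,443.1455     7,215.7275
  Σ                  2,066.7767     8,687.8914
Price P = Σ PV = 2,066.7767.
Macaulay duration = Σ(t·PV) / P = 8,687.8914 / 2,066.7767 = 4.20359 years.

4.204 years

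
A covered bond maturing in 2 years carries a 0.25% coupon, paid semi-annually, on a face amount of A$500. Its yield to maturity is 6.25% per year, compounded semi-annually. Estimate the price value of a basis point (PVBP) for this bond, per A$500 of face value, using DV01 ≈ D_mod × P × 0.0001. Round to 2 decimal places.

Periodic yield y = 0.03125.
  t   CF        PV=CF/(1+0.03125)^t    t·PV
  1        0.625         0.6061         0.6061
  2        0.625         0.5877         1.1754
  3        0.625         0.5699         1.7097
  4      500.625       442.6461     1,770.5846
  Σ                    444.4098     1,774.0757
P = 444.4098; D_Mac = 3.99198 half-year periods = 1.99599 yrs; D_mod = 1.93551 yrs.
DV01 ≈ 1.93551 × 444.4098 × 0.0001 = 0.086016.

A$0.09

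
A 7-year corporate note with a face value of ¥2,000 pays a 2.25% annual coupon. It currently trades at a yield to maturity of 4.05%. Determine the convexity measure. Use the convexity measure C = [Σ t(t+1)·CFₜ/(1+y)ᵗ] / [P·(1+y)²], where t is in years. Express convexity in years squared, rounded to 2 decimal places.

With y = 0.0405:
  t   CF        PV=CF/(1+0.0405)^t    t·PV        t(t+1)·PV
  1        45.00        43.2484        43.2484          86.4969
  2        45.00        41.5651        83.1301         249.3903
  3        45.00        39.9472       119.8416         479.3663
  4        45.00        38.3923       153.5692         767.8461
  5        45.00        36.8979       184.4897       1,106.9381
  6        45.00        35.4617       212.7704       1,489.3930
  7     2,045.00     1,548.8121    10,841.6844      86,733.4751
  Σ                  1,784.3247    11,638.7338      90,912.9058
P = 1,784.3247.
Convexity = Σ t(t+1)·PV / [P·(1+y)²] = 90,912.9058 / (1,784.3247 × 1.082640) = 47.06169.

47.06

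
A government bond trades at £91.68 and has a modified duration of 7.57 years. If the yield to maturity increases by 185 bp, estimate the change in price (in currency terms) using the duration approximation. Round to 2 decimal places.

Duration approximation: ΔP/P ≈ -D_mod · Δy = -7.57 × (+0.0185) = -0.140045.
ΔP ≈ 91.68 × (-0.140045) = -12.8393256.

-£12.84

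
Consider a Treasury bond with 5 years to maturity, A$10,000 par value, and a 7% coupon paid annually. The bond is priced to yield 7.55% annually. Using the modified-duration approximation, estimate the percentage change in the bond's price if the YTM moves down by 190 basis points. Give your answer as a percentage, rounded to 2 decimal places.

Periodic yield y = 0.0755. Modified duration first:
  t   CF        PV=CF/(1+0.0755)^t    t·PV
  1       700.00       650.8601       650.8601
  2       700.00       605.1697     1,210.3395
  3       700.00       562.6869     1,688.0607
  4       700.00       523.1863     2,092.7453
  5    10,700.00     7,435.8686    37,179.3428
  Σ                  9,777.7716    42,821.3483
P = 9,777.7716; D_Mac = 4.37946 yrs; D_mod = 4.37946/(1+0.0755) = 4.07202 yrs.
ΔP/P ≈ -D_mod · Δy = -4.07202 × (-0.019) = +0.077368 = +7.7368%.

+7.74%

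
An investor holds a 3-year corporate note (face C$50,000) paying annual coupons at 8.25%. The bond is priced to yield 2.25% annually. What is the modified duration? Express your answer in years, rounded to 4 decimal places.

Periodic yield y = 0.0225. First find Macaulay duration:
  t   CF        PV=CF/(1+0.0225)^t    t·PV
  1     4,125.00     4,034.2298     4,034.2298
  2     4,125.00     3,945.4570     7,890.9141
  3    54,125.00    50,630.0037   151,890.0112
  Σ                 58,609.6906   163,815.1551
P = 58,609.6906; Macaulay duration = 163,815.1551 / 58,609.6906 = 2.79502 years.
Modified duration = D_Mac / (1 + y) = 2.79502 / 1.0225 = 2.73351 years.

2.7335 years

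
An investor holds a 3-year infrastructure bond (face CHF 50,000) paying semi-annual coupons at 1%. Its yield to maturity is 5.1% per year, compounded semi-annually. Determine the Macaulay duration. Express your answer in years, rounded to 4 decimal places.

2.9601 years

Periodic yield y = 0.0255. Discount each cash flow and weight by its period:
  t   CF        PV=CF/(1+0.0255)^t    t·PV
  1       250.00       243.7835       243.7835
  2       250.00       237.7216       475.4432
  3       250.00       231.8105       695.4314
  4       250.00       226.0463       904.1851
  5       250.00       220.4254     1,102.1271
  6    50,250.00    43,203.8130   259,222.8781
  Σ                 44,363.6003   262,643.8485
Price P = Σ PV = 44,363.6003.
Macaulay duration = Σ(t·PV) / P = 262,643.8485 / 44,363.6003 = 5.92026 half-year periods.
In years: 5.92026 / 2 = 2.96013 years.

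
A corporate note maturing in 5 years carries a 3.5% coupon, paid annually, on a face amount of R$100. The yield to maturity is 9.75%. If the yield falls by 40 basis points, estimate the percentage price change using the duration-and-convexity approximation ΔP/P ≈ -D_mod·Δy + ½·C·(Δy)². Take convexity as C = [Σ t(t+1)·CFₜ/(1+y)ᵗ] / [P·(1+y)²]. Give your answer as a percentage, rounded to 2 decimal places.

With y = 0.0975:
  t   CF        PV=CF/(1+0.0975)^t    t·PV        t(t+1)·PV
  1         3.50         3.1891         3.1891           6.3781
  2         3.50         2.9058         5.8115          17.4345
  3         3.50         2.6476         7.9428          31.7714
  4         3.50         2.4124         9.6496          48.2481
  5       103.50        65.0007       325.0033       1,950.0195
  Σ                     76.1555       351.5963       2,053.8516
P = 76.1555; D_Mac = 4.61682 yrs; D_mod = 4.20667 yrs; C = 22.39024.
Duration effect: -4.20667 × (-0.004) = +0.016827
Convexity effect: 0.5 × 22.39024 × (-0.004)² = +0.0001791
ΔP/P ≈ +0.016827 + 0.0001791 = +0.017006 = +1.7006%.

+1.70%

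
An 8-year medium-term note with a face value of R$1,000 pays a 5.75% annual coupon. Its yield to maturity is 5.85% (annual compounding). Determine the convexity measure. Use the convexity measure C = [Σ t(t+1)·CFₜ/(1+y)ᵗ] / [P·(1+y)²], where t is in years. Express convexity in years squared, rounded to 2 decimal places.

With y = 0.0585:
  t   CF        PV=CF/(1+0.0585)^t    t·PV        t(t+1)·PV
  1        57.50        54.3222        54.3222         108.6443
  2        57.50        51.3199       102.6399         307.9196
  3        57.50        48.4836       145.4509         581.8037
  4        57.50        45.8041       183.2164         916.0821
  5        57.50        43.2727       216.3633       1,298.1796
  6        57.50        40.8811       245.2867       1,717.0066
  7        57.50        38.6217       270.3522       2,162.8173
  8     1,057.50       671.0478     5,368.3827      48,315.4439
  Σ                    993.7532     6,586.0141      55,407.8971
P = 993.7532.
Convexity = Σ t(t+1)·PV / [P·(1+y)²] = 55,407.8971 / (993.7532 × 1.120422) = 49.76356.

49.76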